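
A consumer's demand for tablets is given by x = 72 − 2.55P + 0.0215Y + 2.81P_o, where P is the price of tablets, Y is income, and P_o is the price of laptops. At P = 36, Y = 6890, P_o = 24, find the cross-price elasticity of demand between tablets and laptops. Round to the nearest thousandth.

0.344

Substituting, x = 72 − 2.55(36) + 0.0215(6890) + 2.81(24) = 72 − 91.8 + 148.135 + 67.44 = 195.775.
∂x/∂P_o = +2.81, so E_xy = 2.81·(24/195.775) ≈ 0.344.
E_xy > 0: the goods are substitutes.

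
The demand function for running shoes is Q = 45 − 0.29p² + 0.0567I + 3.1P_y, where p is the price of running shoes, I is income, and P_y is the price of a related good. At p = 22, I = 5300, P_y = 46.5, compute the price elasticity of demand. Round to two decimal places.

-0.80

Evaluating quantity at (p, I, P_y) gives Q = 45 − 0.29(22)² + 0.0567(5300) + 3.1(46.5) = 45 − 140.36 + 300.51 + 144.15 = 349.3.
∂Q/∂p = −2·0.29·p = -12.76, so E_p = -12.76·(22/349.3) ≈ -0.80.
|E_p| < 1: demand is inelastic.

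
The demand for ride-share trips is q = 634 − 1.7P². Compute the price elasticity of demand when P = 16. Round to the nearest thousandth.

At P = 16, q = 198.8.
dq/dP = −2·1.7·P = −54.4.
Point elasticity E = (dq/dP)·(P/q) = -54.4 × 16/198.8 ≈ -4.378.
|E| > 1, so demand is elastic at this price.

-4.378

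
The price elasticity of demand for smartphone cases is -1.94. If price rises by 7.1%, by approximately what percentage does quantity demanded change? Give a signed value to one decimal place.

-13.8

%ΔQ ≈ E × %ΔP = (-1.94) × (7.1%) ≈ -13.8%.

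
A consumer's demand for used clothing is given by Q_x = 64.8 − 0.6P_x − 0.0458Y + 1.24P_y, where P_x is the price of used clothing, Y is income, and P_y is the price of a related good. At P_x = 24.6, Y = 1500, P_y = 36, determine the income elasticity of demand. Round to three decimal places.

Substituting, Q_x = 64.8 − 0.6(24.6) − 0.0458(1500) + 1.24(36) = 64.8 − 14.76 − 68.7 + 44.64 = 25.98.
∂Q_x/∂Y = −0.0458, so E_I = -0.0458·(1500/25.98) ≈ -2.644.
E_I < 0: inferior good.

-2.644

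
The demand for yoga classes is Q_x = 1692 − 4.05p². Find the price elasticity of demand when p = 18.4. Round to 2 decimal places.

At p = 18.4, Q_x = 320.832.
dQ_x/dp = −2·4.05·p = −149.04.
Point elasticity E = (dQ_x/dp)·(p/Q_x) = -149.04 × 18.4/320.832 ≈ -8.55.
|E| > 1, so demand is elastic at this price.

-8.55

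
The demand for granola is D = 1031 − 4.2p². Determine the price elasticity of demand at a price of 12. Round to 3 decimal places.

-2.838

At p = 12, D = 426.2.
dD/dp = −2·4.2·p = −100.8.
Point elasticity E = (dD/dp)·(p/D) = -100.8 × 12/426.2 ≈ -2.838.
|E| > 1, so demand is elastic at this price.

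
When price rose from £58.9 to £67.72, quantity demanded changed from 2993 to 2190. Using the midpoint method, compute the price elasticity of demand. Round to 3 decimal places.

-2.224

%ΔQ = (2190 − 2993)/[(2993 + 2190)/2] = -803/2591.5 ≈ -0.3099.
%ΔP = (67.72 − 58.9)/[(58.9 + 67.72)/2] = 8.82/63.31 ≈ 0.1393.
Arc elasticity E = %ΔQ/%ΔP ≈ -0.3099/0.1393 ≈ -2.224.
|E| > 1: demand is elastic over this range.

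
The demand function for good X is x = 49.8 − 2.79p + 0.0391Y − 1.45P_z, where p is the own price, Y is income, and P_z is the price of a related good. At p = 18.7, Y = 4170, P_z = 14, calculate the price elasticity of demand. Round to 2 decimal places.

-0.37

Substituting, x = 49.8 − 2.79(18.7) + 0.0391(4170) − 1.45(14) = 49.8 − 52.173 + 163.047 − 20.3 = 140.374.
∂x/∂p = −2.79, so E_p = (−2.79)·(18.7/140.374) ≈ -0.37.
|E_p| < 1: demand is inelastic.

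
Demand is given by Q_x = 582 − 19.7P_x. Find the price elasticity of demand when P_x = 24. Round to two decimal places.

At P_x = 24, Q_x = 109.2.
dQ_x/dP_x = −19.7.
Point elasticity E = (dQ_x/dP_x)·(P_x/Q_x) = -19.7 × 24/109.2 ≈ -4.33.
|E| > 1, so demand is elastic at this price.

-4.33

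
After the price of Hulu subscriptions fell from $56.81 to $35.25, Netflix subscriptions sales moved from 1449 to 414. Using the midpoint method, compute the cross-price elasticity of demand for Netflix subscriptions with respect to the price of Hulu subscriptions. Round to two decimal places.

2.37

%ΔQ_x = (414 − 1449)/[(1449+414)/2] = -1035/931.5 ≈ -1.1111.
%ΔP_y = (35.25 − 56.81)/[(56.81+35.25)/2] ≈ -0.4684.
E_xy = -1.1111/-0.4684 ≈ 2.37.
E_xy > 0, so Netflix subscriptions and Hulu subscriptions are substitutes.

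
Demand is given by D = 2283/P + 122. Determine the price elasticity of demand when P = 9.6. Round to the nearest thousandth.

At P = 9.6, D = 359.8125.
dD/dP = −2283/P² = −24.7721.
Point elasticity E = (dD/dP)·(P/D) = -24.7721 × 9.6/359.8125 ≈ -0.661.
|E| < 1, so demand is inelastic at this price.

-0.661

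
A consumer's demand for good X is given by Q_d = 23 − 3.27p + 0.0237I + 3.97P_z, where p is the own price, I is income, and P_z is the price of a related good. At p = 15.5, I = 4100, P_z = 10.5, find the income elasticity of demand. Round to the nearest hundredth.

At the given point, Q_d = 23 − 3.27(15.5) + 0.0237(4100) + 3.97(10.5) = 23 − 50.685 + 97.17 + 41.685 = 111.17.
∂Q_d/∂I = +0.0237, so E_I = 0.0237·(4100/111.17) ≈ 0.87.
E_I ∈ (0,1): normal good (necessity).

0.87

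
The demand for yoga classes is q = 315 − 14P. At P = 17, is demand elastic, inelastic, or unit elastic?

At P = 17, q = 77.
dq/dP = −14.
Point elasticity E = (dq/dP)·(P/q) = -14 × 17/77 ≈ -3.091.
|E| ≈ 3.091 > 1, so demand is elastic.

elastic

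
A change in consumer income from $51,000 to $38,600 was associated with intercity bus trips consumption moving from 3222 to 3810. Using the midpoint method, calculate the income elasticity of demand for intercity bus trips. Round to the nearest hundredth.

-0.60

%ΔQ = (3810 − 3222)/[(3222+3810)/2] = 588/3516 ≈ 0.1672.
%ΔM = (38,600 − 51,000)/[(51,000+38,600)/2] = -12400/44800 ≈ -0.2768.
E_I = %ΔQ/%ΔM ≈ -0.60.
E_I < 0: inferior good.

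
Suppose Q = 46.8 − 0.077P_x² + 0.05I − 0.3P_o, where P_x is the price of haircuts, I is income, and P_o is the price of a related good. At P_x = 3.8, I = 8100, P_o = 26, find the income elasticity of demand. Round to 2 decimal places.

At the given point, Q = 46.8 − 0.077(3.8)² + 0.05(8100) − 0.3(26) = 46.8 − 1.1119 + 405 − 7.8 = 442.8881.
∂Q/∂I = +0.05, so E_I = 0.05·(8100/442.8881) ≈ 0.91.
E_I ∈ (0,1): normal good (necessity).

0.91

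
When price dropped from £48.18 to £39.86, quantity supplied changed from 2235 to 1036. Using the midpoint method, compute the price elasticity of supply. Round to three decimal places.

3.879

%Δq = (1036 − 2235)/[(2235 + 1036)/2] = -1199/1635.5 ≈ -0.7331.
%ΔP = (39.86 − 48.18)/[(48.18 + 39.86)/2] = -8.32/44.02 ≈ -0.1890.
Arc elasticity E = %Δq/%ΔP ≈ -0.7331/-0.1890 ≈ 3.879.
|E| > 1: supply is elastic over this range.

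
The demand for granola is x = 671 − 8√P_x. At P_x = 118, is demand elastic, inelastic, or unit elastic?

At P_x = 118, x = 584.0978.
dx/dP_x = −8/(2√P_x) = −8/(2·10.8628).
Point elasticity E = (dx/dP_x)·(P_x/x) = -0.3682 × 118/584.0978 ≈ -0.074.
|E| ≈ 0.074 < 1, so demand is inelastic.

inelastic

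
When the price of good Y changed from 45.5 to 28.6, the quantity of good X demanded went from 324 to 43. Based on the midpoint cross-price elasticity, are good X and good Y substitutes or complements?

%ΔQ_x = (43 − 324)/[(324+43)/2] = -281/183.5 ≈ -1.5313.
%ΔP_y = (28.6 − 45.5)/[(45.5+28.6)/2] ≈ -0.4561.
E_xy = -1.5313/-0.4561 ≈ 3.357.
E_xy > 0, so the goods are substitutes.

substitutes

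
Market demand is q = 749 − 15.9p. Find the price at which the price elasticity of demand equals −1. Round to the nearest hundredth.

23.55

For linear demand q = a − bp, E = −bp/(a − bp). |E| = 1 ⇒ bp = a − bp ⇒ p = a/(2b).
p = 749/(2·15.9) ≈ 23.55.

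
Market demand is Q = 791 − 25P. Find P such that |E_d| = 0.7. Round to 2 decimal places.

Set −bP/(a − bP) = −0.7 ⇒ bP = 0.7(a − bP) ⇒ bP(1+0.7) = 0.7·a.
P = 0.7·791/(25·1.7) ≈ 13.03.

13.03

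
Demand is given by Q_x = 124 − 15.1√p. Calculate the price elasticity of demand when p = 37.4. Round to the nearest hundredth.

-1.46

At p = 37.4, Q_x = 31.6551.
dQ_x/dp = −15.1/(2√p) = −15.1/(2·6.1156).
Point elasticity E = (dQ_x/dp)·(p/Q_x) = -1.2346 × 37.4/31.6551 ≈ -1.46.
|E| > 1, so demand is elastic at this price.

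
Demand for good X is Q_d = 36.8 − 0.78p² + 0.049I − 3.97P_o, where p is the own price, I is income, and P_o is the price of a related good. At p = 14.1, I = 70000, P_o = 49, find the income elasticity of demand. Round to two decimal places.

At the given point, Q_d = 36.8 − 0.78(14.1)² + 0.049(70000) − 3.97(49) = 36.8 − 155.0718 + 3430 − 194.53 = 3117.1982.
∂Q_d/∂I = +0.049, so E_I = 0.049·(70000/3117.1982) ≈ 1.10.
E_I > 1: normal good (luxury).

1.10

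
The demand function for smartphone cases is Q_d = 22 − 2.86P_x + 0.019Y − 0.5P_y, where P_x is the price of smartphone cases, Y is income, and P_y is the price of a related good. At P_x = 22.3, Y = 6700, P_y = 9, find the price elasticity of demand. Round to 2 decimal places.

-0.79

Evaluating quantity at (P_x, Y, P_y) gives Q_d = 22 − 2.86(22.3) + 0.019(6700) − 0.5(9) = 22 − 63.778 + 127.3 − 4.5 = 81.022.
∂Q_d/∂P_x = −2.86, so E_p = (−2.86)·(22.3/81.022) ≈ -0.79.
|E_p| < 1: demand is inelastic.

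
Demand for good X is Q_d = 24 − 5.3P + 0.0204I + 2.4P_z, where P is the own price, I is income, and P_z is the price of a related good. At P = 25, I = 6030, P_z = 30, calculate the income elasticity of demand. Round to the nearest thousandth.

Substituting, Q_d = 24 − 5.3(25) + 0.0204(6030) + 2.4(30) = 24 − 132.5 + 123.012 + 72 = 86.512.
∂Q_d/∂I = +0.0204, so E_I = 0.0204·(6030/86.512) ≈ 1.422.
E_I > 1: normal good (luxury).

1.422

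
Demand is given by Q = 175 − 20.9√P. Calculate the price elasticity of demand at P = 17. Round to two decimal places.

At P = 17, Q = 88.8271.
dQ/dP = −20.9/(2√P) = −20.9/(2·4.1231).
Point elasticity E = (dQ/dP)·(P/Q) = -2.5345 × 17/88.8271 ≈ -0.49.
|E| < 1, so demand is inelastic at this price.

-0.49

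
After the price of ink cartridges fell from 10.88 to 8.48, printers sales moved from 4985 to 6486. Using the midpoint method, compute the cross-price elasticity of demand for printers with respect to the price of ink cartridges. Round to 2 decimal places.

-1.06

%ΔQ_x = (6486 − 4985)/[(4985+6486)/2] = 1501/5735.5 ≈ 0.2617.
%ΔP_y = (8.48 − 10.88)/[(10.88+8.48)/2] ≈ -0.2479.
E_xy = 0.2617/-0.2479 ≈ -1.06.
E_xy < 0, so printers and ink cartridges are complements.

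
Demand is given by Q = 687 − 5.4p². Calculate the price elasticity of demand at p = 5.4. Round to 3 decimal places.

-0.595

At p = 5.4, Q = 529.536.
dQ/dp = −2·5.4·p = −58.32.
Point elasticity E = (dQ/dp)·(p/Q) = -58.32 × 5.4/529.536 ≈ -0.595.
|E| < 1, so demand is inelastic at this price.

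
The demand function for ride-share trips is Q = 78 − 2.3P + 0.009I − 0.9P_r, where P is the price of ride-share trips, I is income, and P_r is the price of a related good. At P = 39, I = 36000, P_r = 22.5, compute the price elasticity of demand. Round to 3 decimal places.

-0.307

First evaluate Q: 78 − 2.3(39) + 0.009(36000) − 0.9(22.5) = 78 − 89.7 + 324 − 20.25 = 292.05.
∂Q/∂P = −2.3, so E_p = (−2.3)·(39/292.05) ≈ -0.307.
|E_p| < 1: demand is inelastic.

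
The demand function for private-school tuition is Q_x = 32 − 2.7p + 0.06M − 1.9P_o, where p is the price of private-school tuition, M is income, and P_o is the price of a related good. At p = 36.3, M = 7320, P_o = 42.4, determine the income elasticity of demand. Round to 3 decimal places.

1.501

Substituting, Q_x = 32 − 2.7(36.3) + 0.06(7320) − 1.9(42.4) = 32 − 98.01 + 439.2 − 80.56 = 292.63.
∂Q_x/∂M = +0.06, so E_I = 0.06·(7320/292.63) ≈ 1.501.
E_I > 1: normal good (luxury).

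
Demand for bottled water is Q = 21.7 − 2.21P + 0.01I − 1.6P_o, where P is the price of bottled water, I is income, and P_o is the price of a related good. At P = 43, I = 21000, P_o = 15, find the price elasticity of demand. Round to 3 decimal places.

Substituting, Q = 21.7 − 2.21(43) + 0.01(21000) − 1.6(15) = 21.7 − 95.03 + 210 − 24 = 112.67.
∂Q/∂P = −2.21, so E_p = (−2.21)·(43/112.67) ≈ -0.843.
|E_p| < 1: demand is inelastic.

-0.843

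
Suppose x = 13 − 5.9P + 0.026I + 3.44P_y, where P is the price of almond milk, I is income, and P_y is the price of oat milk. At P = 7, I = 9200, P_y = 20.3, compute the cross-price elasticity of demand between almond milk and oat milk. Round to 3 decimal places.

First evaluate x: 13 − 5.9(7) + 0.026(9200) + 3.44(20.3) = 13 − 41.3 + 239.2 + 69.832 = 280.732.
∂x/∂P_y = +3.44, so E_xy = 3.44·(20.3/280.732) ≈ 0.249.
E_xy > 0: the goods are substitutes.

0.249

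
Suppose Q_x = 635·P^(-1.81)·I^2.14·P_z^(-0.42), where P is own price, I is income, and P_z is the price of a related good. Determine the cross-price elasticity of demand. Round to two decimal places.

For a Cobb–Douglas (constant-elasticity) form Q_x = A·P_z^α·…, the elasticity with respect to P_z equals the exponent α at every point.
Here the exponent on P_z is -0.42, so the cross-price elasticity of demand is -0.42.

-0.42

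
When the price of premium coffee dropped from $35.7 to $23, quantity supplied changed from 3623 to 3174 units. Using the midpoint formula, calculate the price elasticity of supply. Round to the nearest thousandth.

0.305

%Δq = (3174 − 3623)/[(3623 + 3174)/2] = -449/3398.5 ≈ -0.1321.
%Δp = (23 − 35.7)/[(35.7 + 23)/2] = -12.7/29.35 ≈ -0.4327.
Arc elasticity E = %Δq/%Δp ≈ -0.1321/-0.4327 ≈ 0.305.
|E| < 1: supply is inelastic over this range.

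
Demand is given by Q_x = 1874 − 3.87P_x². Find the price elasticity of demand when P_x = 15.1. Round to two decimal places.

At P_x = 15.1, Q_x = 991.6013.
dQ_x/dP_x = −2·3.87·P_x = −116.874.
Point elasticity E = (dQ_x/dP_x)·(P_x/Q_x) = -116.874 × 15.1/991.6013 ≈ -1.78.
|E| > 1, so demand is elastic at this price.

-1.78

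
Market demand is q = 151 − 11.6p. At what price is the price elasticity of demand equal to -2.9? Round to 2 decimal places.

Set −bp/(a − bp) = −2.9 ⇒ bp = 2.9(a − bp) ⇒ bp(1+2.9) = 2.9·a.
p = 2.9·151/(11.6·3.9) ≈ 9.68.

9.68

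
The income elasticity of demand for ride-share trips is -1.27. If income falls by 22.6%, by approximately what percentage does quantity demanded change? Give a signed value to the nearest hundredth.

%ΔQ ≈ E × %ΔI = (-1.27) × (-22.6%) ≈ 28.70%.

28.70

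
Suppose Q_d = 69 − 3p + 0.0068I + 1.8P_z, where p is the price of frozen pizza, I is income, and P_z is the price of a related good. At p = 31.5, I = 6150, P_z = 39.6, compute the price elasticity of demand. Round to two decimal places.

-1.08

Evaluating quantity at (p, I, P_z) gives Q_d = 69 − 3(31.5) + 0.0068(6150) + 1.8(39.6) = 69 − 94.5 + 41.82 + 71.28 = 87.6.
∂Q_d/∂p = −3, so E_p = (−3)·(31.5/87.6) ≈ -1.08.
|E_p| > 1: demand is elastic.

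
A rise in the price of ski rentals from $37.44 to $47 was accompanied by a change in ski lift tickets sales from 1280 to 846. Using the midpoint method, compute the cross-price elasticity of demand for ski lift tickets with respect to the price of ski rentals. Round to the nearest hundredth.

-1.80

%ΔQ_x = (846 − 1280)/[(1280+846)/2] = -434/1063 ≈ -0.4083.
%ΔP_y = (47 − 37.44)/[(37.44+47)/2] ≈ 0.2264.
E_xy = -0.4083/0.2264 ≈ -1.80.
E_xy < 0, so ski lift tickets and ski rentals are complements.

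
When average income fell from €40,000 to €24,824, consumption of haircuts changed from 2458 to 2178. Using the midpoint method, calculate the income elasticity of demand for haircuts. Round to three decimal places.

0.258

%ΔQ = (2178 − 2458)/[(2458+2178)/2] = -280/2318 ≈ -0.1208.
%ΔY = (24,824 − 40,000)/[(40,000+24,824)/2] = -15176/32412 ≈ -0.4682.
E_I = %ΔQ/%ΔY ≈ 0.258.
E_I ∈ (0,1): normal good (necessity).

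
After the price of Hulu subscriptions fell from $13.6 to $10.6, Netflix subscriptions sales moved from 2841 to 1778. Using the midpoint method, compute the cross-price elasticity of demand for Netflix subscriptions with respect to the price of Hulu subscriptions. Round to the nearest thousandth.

%ΔQ_x = (1778 − 2841)/[(2841+1778)/2] = -1063/2309.5 ≈ -0.4603.
%ΔP_y = (10.6 − 13.6)/[(13.6+10.6)/2] ≈ -0.2479.
E_xy = -0.4603/-0.2479 ≈ 1.856.
E_xy > 0, so Netflix subscriptions and Hulu subscriptions are substitutes.

1.856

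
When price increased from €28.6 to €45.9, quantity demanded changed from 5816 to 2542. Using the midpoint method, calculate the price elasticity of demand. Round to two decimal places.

-1.69

%ΔQ = (2542 − 5816)/[(5816 + 2542)/2] = -3274/4179 ≈ -0.7834.
%Δp = (45.9 − 28.6)/[(28.6 + 45.9)/2] = 17.3/37.25 ≈ 0.4644.
Arc elasticity E = %ΔQ/%Δp ≈ -0.7834/0.4644 ≈ -1.69.
|E| > 1: demand is elastic over this range.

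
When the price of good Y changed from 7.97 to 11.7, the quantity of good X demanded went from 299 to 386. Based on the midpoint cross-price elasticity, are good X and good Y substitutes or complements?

%ΔQ_x = (386 − 299)/[(299+386)/2] = 87/342.5 ≈ 0.2540.
%ΔP_y = (11.7 − 7.97)/[(7.97+11.7)/2] ≈ 0.3793.
E_xy = 0.2540/0.3793 ≈ 0.670.
E_xy > 0, so the goods are substitutes.

substitutes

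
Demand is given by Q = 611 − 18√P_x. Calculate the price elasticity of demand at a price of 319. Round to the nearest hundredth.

-0.56

At P_x = 319, Q = 289.5097.
dQ/dP_x = −18/(2√P_x) = −18/(2·17.8606).
Point elasticity E = (dQ/dP_x)·(P_x/Q) = -0.5039 × 319/289.5097 ≈ -0.56.
|E| < 1, so demand is inelastic at this price.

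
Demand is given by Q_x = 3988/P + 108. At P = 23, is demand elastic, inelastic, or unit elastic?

At P = 23, Q_x = 281.3913.
dQ_x/dP = −3988/P² = −7.5388.
Point elasticity E = (dQ_x/dP)·(P/Q_x) = -7.5388 × 23/281.3913 ≈ -0.616.
|E| ≈ 0.616 < 1, so demand is inelastic.

inelastic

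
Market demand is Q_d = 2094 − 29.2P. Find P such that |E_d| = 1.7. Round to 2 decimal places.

Set −bP/(a − bP) = −1.7 ⇒ bP = 1.7(a − bP) ⇒ bP(1+1.7) = 1.7·a.
P = 1.7·2094/(29.2·2.7) ≈ 45.15.

45.15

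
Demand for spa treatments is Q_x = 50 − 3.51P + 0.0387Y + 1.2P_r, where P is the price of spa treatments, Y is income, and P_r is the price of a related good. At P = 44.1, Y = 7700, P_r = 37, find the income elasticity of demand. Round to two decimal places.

Substituting, Q_x = 50 − 3.51(44.1) + 0.0387(7700) + 1.2(37) = 50 − 154.791 + 297.99 + 44.4 = 237.599.
∂Q_x/∂Y = +0.0387, so E_I = 0.0387·(7700/237.599) ≈ 1.25.
E_I > 1: normal good (luxury).

1.25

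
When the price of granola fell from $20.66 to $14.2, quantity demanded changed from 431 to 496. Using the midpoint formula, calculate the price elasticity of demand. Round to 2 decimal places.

-0.38

%ΔQ = (496 − 431)/[(431 + 496)/2] = 65/463.5 ≈ 0.1402.
%ΔP = (14.2 − 20.66)/[(20.66 + 14.2)/2] = -6.46/17.43 ≈ -0.3706.
Arc elasticity E = %ΔQ/%ΔP ≈ 0.1402/-0.3706 ≈ -0.38.
|E| < 1: demand is inelastic over this range.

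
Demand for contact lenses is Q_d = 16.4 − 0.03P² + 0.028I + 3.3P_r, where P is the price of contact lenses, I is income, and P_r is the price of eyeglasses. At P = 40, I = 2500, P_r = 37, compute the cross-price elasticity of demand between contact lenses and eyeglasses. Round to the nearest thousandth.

0.761

Q_d = 16.4 − 0.03(40)² + 0.028(2500) + 3.3(37) = 16.4 − 48 + 70 + 122.1 = 160.5.
∂Q_d/∂P_r = +3.3, so E_xy = 3.3·(37/160.5) ≈ 0.761.
E_xy > 0: the goods are substitutes.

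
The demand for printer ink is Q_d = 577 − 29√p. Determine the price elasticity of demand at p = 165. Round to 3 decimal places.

At p = 165, Q_d = 204.4883.
dQ_d/dp = −29/(2√p) = −29/(2·12.8452).
Point elasticity E = (dQ_d/dp)·(p/Q_d) = -1.1288 × 165/204.4883 ≈ -0.911.
|E| < 1, so demand is inelastic at this price.

-0.911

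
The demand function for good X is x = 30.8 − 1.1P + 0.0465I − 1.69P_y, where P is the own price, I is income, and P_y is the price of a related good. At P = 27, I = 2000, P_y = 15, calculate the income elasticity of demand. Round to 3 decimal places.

Substituting, x = 30.8 − 1.1(27) + 0.0465(2000) − 1.69(15) = 30.8 − 29.7 + 93 − 25.35 = 68.75.
∂x/∂I = +0.0465, so E_I = 0.0465·(2000/68.75) ≈ 1.353.
E_I > 1: normal good (luxury).

1.353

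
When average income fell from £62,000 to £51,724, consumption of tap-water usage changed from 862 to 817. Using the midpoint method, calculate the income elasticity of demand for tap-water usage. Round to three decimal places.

0.297

%ΔQ = (817 − 862)/[(862+817)/2] = -45/839.5 ≈ -0.0536.
%ΔI = (51,724 − 62,000)/[(62,000+51,724)/2] = -10276/56862 ≈ -0.1807.
E_I = %ΔQ/%ΔI ≈ 0.297.
E_I ∈ (0,1): normal good (necessity).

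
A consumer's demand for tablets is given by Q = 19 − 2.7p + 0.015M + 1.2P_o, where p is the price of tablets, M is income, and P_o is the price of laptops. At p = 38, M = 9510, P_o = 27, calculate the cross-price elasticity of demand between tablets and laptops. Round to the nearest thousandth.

First evaluate Q: 19 − 2.7(38) + 0.015(9510) + 1.2(27) = 19 − 102.6 + 142.65 + 32.4 = 91.45.
∂Q/∂P_o = +1.2, so E_xy = 1.2·(27/91.45) ≈ 0.354.
E_xy > 0: the goods are substitutes.

0.354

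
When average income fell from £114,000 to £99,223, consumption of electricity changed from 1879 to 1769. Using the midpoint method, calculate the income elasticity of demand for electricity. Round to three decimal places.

%ΔQ = (1769 − 1879)/[(1879+1769)/2] = -110/1824 ≈ -0.0603.
%ΔM = (99,223 − 114,000)/[(114,000+99,223)/2] = -14777/106611.5 ≈ -0.1386.
E_I = %ΔQ/%ΔM ≈ 0.435.
E_I ∈ (0,1): normal good (necessity).

0.435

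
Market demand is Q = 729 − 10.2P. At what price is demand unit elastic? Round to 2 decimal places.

35.74

For linear demand Q = a − bP, E = −bP/(a − bP). |E| = 1 ⇒ bP = a − bP ⇒ P = a/(2b).
P = 729/(2·10.2) ≈ 35.74.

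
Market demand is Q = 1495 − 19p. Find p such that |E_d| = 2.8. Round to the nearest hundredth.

57.98

Set −bp/(a − bp) = −2.8 ⇒ bp = 2.8(a − bp) ⇒ bp(1+2.8) = 2.8·a.
p = 2.8·1495/(19·3.8) ≈ 57.98.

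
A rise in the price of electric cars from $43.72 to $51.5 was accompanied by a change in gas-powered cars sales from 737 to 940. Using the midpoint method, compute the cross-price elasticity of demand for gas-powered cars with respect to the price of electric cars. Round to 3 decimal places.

1.482

%ΔQ_x = (940 − 737)/[(737+940)/2] = 203/838.5 ≈ 0.2421.
%ΔP_y = (51.5 − 43.72)/[(43.72+51.5)/2] ≈ 0.1634.
E_xy = 0.2421/0.1634 ≈ 1.482.
E_xy > 0, so gas-powered cars and electric cars are substitutes.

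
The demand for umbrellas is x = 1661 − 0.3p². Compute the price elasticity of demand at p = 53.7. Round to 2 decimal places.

-2.17

At p = 53.7, x = 795.893.
dx/dp = −2·0.3·p = −32.22.
Point elasticity E = (dx/dp)·(p/x) = -32.22 × 53.7/795.893 ≈ -2.17.
|E| > 1, so demand is elastic at this price.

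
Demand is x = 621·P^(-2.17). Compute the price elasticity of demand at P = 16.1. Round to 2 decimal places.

-2.17

For a Cobb–Douglas (constant-elasticity) form x = A·P^α·…, the elasticity with respect to P equals the exponent α at every point.
Here the exponent on P is -2.17, so the price elasticity of demand is -2.17.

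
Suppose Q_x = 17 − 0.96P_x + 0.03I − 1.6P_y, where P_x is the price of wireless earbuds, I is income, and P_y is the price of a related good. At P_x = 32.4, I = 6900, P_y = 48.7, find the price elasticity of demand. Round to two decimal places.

At the given point, Q_x = 17 − 0.96(32.4) + 0.03(6900) − 1.6(48.7) = 17 − 31.104 + 207 − 77.92 = 114.976.
∂Q_x/∂P_x = −0.96, so E_p = (−0.96)·(32.4/114.976) ≈ -0.27.
|E_p| < 1: demand is inelastic.

-0.27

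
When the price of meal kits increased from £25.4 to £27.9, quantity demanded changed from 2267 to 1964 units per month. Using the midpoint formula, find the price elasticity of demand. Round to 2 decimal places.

-1.53

%ΔQ = (1964 − 2267)/[(2267 + 1964)/2] = -303/2115.5 ≈ -0.1432.
%Δp = (27.9 − 25.4)/[(25.4 + 27.9)/2] = 2.5/26.65 ≈ 0.0938.
Arc elasticity E = %ΔQ/%Δp ≈ -0.1432/0.0938 ≈ -1.53.
|E| > 1: demand is elastic over this range.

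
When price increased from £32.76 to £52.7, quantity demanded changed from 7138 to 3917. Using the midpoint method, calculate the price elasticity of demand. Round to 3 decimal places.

%ΔQ = (3917 − 7138)/[(7138 + 3917)/2] = -3221/5527.5 ≈ -0.5827.
%ΔP = (52.7 − 32.76)/[(32.76 + 52.7)/2] = 19.94/42.73 ≈ 0.4667.
Arc elasticity E = %ΔQ/%ΔP ≈ -0.5827/0.4667 ≈ -1.249.
|E| > 1: demand is elastic over this range.

-1.249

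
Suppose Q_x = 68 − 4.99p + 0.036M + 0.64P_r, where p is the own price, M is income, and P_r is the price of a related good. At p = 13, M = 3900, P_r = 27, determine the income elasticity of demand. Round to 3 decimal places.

0.873

Evaluating quantity at (p, M, P_r) gives Q_x = 68 − 4.99(13) + 0.036(3900) + 0.64(27) = 68 − 64.87 + 140.4 + 17.28 = 160.81.
∂Q_x/∂M = +0.036, so E_I = 0.036·(3900/160.81) ≈ 0.873.
E_I ∈ (0,1): normal good (necessity).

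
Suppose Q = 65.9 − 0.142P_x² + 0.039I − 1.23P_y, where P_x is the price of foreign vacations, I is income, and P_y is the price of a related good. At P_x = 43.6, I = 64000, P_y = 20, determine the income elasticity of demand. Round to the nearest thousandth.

1.101

Substituting, Q = 65.9 − 0.142(43.6)² + 0.039(64000) − 1.23(20) = 65.9 − 269.9363 + 2496 − 24.6 = 2267.3637.
∂Q/∂I = +0.039, so E_I = 0.039·(64000/2267.3637) ≈ 1.101.
E_I > 1: normal good (luxury).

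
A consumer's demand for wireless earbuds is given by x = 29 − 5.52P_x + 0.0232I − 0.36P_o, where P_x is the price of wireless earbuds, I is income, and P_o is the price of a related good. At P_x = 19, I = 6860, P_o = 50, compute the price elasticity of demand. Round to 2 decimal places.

At the given point, x = 29 − 5.52(19) + 0.0232(6860) − 0.36(50) = 29 − 104.88 + 159.152 − 18 = 65.272.
∂x/∂P_x = −5.52, so E_p = (−5.52)·(19/65.272) ≈ -1.61.
|E_p| > 1: demand is elastic.

-1.61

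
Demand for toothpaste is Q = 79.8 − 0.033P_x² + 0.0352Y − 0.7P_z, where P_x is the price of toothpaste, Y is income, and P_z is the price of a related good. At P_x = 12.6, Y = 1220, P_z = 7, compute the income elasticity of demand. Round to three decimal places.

0.381

Evaluating quantity at (P_x, Y, P_z) gives Q = 79.8 − 0.033(12.6)² + 0.0352(1220) − 0.7(7) = 79.8 − 5.2391 + 42.944 − 4.9 = 112.6049.
∂Q/∂Y = +0.0352, so E_I = 0.0352·(1220/112.6049) ≈ 0.381.
E_I ∈ (0,1): normal good (necessity).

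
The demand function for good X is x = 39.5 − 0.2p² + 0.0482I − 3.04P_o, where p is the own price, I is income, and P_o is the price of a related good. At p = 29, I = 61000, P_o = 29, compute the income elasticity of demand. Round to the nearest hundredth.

1.08

First evaluate x: 39.5 − 0.2(29)² + 0.0482(61000) − 3.04(29) = 39.5 − 168.2 + 2940.2 − 88.16 = 2723.34.
∂x/∂I = +0.0482, so E_I = 0.0482·(61000/2723.34) ≈ 1.08.
E_I > 1: normal good (luxury).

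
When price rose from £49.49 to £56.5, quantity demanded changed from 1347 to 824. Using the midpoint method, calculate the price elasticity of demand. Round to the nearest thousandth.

-3.642

%ΔQ = (824 − 1347)/[(1347 + 824)/2] = -523/1085.5 ≈ -0.4818.
%Δp = (56.5 − 49.49)/[(49.49 + 56.5)/2] = 7.01/52.995 ≈ 0.1323.
Arc elasticity E = %ΔQ/%Δp ≈ -0.4818/0.1323 ≈ -3.642.
|E| > 1: demand is elastic over this range.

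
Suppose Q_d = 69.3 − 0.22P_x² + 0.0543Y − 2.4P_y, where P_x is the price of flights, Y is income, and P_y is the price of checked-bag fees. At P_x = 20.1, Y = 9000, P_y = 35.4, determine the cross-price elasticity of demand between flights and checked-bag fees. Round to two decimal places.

Q_d = 69.3 − 0.22(20.1)² + 0.0543(9000) − 2.4(35.4) = 69.3 − 88.8822 + 488.7 − 84.96 = 384.1578.
∂Q_d/∂P_y = −2.4, so E_xy = -2.4·(35.4/384.1578) ≈ -0.22.
E_xy < 0: the goods are complements.

-0.22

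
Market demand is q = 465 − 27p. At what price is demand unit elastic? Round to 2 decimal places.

For linear demand q = a − bp, E = −bp/(a − bp). |E| = 1 ⇒ bp = a − bp ⇒ p = a/(2b).
p = 465/(2·27) ≈ 8.61.

8.61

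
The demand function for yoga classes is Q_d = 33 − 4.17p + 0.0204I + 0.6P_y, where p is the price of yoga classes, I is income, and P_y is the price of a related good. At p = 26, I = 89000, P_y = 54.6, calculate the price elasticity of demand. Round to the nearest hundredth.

-0.06

First evaluate Q_d: 33 − 4.17(26) + 0.0204(89000) + 0.6(54.6) = 33 − 108.42 + 1815.6 + 32.76 = 1772.94.
∂Q_d/∂p = −4.17, so E_p = (−4.17)·(26/1772.94) ≈ -0.06.
|E_p| < 1: demand is inelastic.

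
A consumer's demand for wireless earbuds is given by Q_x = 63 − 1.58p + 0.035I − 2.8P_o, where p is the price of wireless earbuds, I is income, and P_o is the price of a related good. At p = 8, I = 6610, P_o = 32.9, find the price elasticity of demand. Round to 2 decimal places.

-0.07

Q_x = 63 − 1.58(8) + 0.035(6610) − 2.8(32.9) = 63 − 12.64 + 231.35 − 92.12 = 189.59.
∂Q_x/∂p = −1.58, so E_p = (−1.58)·(8/189.59) ≈ -0.07.
|E_p| < 1: demand is inelastic.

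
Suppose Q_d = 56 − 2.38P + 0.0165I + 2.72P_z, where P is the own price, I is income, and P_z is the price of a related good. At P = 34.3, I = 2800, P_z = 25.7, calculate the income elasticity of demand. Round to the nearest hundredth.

0.51

Q_d = 56 − 2.38(34.3) + 0.0165(2800) + 2.72(25.7) = 56 − 81.634 + 46.2 + 69.904 = 90.47.
∂Q_d/∂I = +0.0165, so E_I = 0.0165·(2800/90.47) ≈ 0.51.
E_I ∈ (0,1): normal good (necessity).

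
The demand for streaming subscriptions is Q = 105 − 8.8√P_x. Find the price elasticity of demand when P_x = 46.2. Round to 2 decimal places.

At P_x = 46.2, Q = 45.1859.
dQ/dP_x = −8.8/(2√P_x) = −8.8/(2·6.7971).
Point elasticity E = (dQ/dP_x)·(P_x/Q) = -0.6473 × 46.2/45.1859 ≈ -0.66.
|E| < 1, so demand is inelastic at this price.

-0.66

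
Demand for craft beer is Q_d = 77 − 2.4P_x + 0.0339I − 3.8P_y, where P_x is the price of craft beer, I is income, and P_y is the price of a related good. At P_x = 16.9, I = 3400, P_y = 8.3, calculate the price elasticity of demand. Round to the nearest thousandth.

Q_d = 77 − 2.4(16.9) + 0.0339(3400) − 3.8(8.3) = 77 − 40.56 + 115.26 − 31.54 = 120.16.
∂Q_d/∂P_x = −2.4, so E_p = (−2.4)·(16.9/120.16) ≈ -0.338.
|E_p| < 1: demand is inelastic.

-0.338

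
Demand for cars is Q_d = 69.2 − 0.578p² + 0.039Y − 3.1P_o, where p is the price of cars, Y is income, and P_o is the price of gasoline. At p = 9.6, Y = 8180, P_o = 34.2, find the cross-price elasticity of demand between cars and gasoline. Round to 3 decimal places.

Evaluating quantity at (p, Y, P_o) gives Q_d = 69.2 − 0.578(9.6)² + 0.039(8180) − 3.1(34.2) = 69.2 − 53.2685 + 319.02 − 106.02 = 228.9315.
∂Q_d/∂P_o = −3.1, so E_xy = -3.1·(34.2/228.9315) ≈ -0.463.
E_xy < 0: the goods are complements.

-0.463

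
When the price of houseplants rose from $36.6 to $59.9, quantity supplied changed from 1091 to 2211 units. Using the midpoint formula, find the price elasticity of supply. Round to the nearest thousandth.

%Δq = (2211 − 1091)/[(1091 + 2211)/2] = 1120/1651 ≈ 0.6784.
%Δp = (59.9 − 36.6)/[(36.6 + 59.9)/2] = 23.3/48.25 ≈ 0.4829.
Arc elasticity E = %Δq/%Δp ≈ 0.6784/0.4829 ≈ 1.405.
|E| > 1: supply is elastic over this range.

1.405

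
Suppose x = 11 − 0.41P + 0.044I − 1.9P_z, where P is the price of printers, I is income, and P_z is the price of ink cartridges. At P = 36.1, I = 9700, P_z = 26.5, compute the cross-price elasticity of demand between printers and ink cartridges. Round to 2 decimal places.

-0.14

Evaluating quantity at (P, I, P_z) gives x = 11 − 0.41(36.1) + 0.044(9700) − 1.9(26.5) = 11 − 14.801 + 426.8 − 50.35 = 372.649.
∂x/∂P_z = −1.9, so E_xy = -1.9·(26.5/372.649) ≈ -0.14.
E_xy < 0: the goods are complements.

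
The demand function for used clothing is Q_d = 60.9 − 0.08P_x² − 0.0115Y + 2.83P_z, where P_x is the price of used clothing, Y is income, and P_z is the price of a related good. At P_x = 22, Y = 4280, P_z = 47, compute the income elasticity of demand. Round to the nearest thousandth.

At the given point, Q_d = 60.9 − 0.08(22)² − 0.0115(4280) + 2.83(47) = 60.9 − 38.72 − 49.22 + 133.01 = 105.97.
∂Q_d/∂Y = −0.0115, so E_I = -0.0115·(4280/105.97) ≈ -0.464.
E_I < 0: inferior good.

-0.464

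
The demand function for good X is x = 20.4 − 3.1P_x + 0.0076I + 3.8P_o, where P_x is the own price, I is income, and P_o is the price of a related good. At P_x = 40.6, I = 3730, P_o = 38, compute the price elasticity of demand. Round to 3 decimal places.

-1.870

First evaluate x: 20.4 − 3.1(40.6) + 0.0076(3730) + 3.8(38) = 20.4 − 125.86 + 28.348 + 144.4 = 67.288.
∂x/∂P_x = −3.1, so E_p = (−3.1)·(40.6/67.288) ≈ -1.870.
|E_p| > 1: demand is elastic.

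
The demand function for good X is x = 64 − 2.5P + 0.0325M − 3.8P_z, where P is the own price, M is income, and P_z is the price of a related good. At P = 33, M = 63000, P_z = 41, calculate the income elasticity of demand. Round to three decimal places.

First evaluate x: 64 − 2.5(33) + 0.0325(63000) − 3.8(41) = 64 − 82.5 + 2047.5 − 155.8 = 1873.2.
∂x/∂M = +0.0325, so E_I = 0.0325·(63000/1873.2) ≈ 1.093.
E_I > 1: normal good (luxury).

1.093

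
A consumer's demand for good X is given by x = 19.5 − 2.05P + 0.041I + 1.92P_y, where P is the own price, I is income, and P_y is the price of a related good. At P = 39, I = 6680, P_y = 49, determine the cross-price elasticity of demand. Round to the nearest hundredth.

0.31

At the given point, x = 19.5 − 2.05(39) + 0.041(6680) + 1.92(49) = 19.5 − 79.95 + 273.88 + 94.08 = 307.51.
∂x/∂P_y = +1.92, so E_xy = 1.92·(49/307.51) ≈ 0.31.
E_xy > 0: the goods are substitutes.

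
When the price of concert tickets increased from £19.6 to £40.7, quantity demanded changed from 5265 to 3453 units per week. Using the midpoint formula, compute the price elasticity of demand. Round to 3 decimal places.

%ΔQ = (3453 − 5265)/[(5265 + 3453)/2] = -1812/4359 ≈ -0.4157.
%Δp = (40.7 − 19.6)/[(19.6 + 40.7)/2] = 21.1/30.15 ≈ 0.6998.
Arc elasticity E = %ΔQ/%Δp ≈ -0.4157/0.6998 ≈ -0.594.
|E| < 1: demand is inelastic over this range.

-0.594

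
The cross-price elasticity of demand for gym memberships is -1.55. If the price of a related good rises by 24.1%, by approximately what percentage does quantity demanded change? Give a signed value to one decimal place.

%ΔQ ≈ E × %ΔP_y = (-1.55) × (24.1%) ≈ -37.4%.

-37.4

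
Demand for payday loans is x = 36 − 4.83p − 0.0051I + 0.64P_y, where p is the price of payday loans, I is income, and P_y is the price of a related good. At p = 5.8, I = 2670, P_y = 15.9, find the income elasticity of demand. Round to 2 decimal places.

-3.00

At the given point, x = 36 − 4.83(5.8) − 0.0051(2670) + 0.64(15.9) = 36 − 28.014 − 13.617 + 10.176 = 4.545.
∂x/∂I = −0.0051, so E_I = -0.0051·(2670/4.545) ≈ -3.00.
E_I < 0: inferior good.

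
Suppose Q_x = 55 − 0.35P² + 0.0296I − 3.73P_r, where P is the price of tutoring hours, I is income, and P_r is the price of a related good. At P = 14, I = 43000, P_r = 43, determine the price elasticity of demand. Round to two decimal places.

-0.12

At the given point, Q_x = 55 − 0.35(14)² + 0.0296(43000) − 3.73(43) = 55 − 68.6 + 1272.8 − 160.39 = 1098.81.
∂Q_x/∂P = −2·0.35·P = -9.8, so E_p = -9.8·(14/1098.81) ≈ -0.12.
|E_p| < 1: demand is inelastic.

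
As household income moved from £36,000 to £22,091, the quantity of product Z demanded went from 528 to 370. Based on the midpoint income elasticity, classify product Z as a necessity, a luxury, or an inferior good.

%ΔQ = (370 − 528)/[(528+370)/2] = -158/449 ≈ -0.3519.
%ΔI = (22,091 − 36,000)/[(36,000+22,091)/2] = -13909/29045.5 ≈ -0.4789.
E_I = %ΔQ/%ΔI ≈ 0.735.
E_I ∈ (0,1): normal good (necessity).

necessity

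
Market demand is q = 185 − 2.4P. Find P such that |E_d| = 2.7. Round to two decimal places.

56.25

Set −bP/(a − bP) = −2.7 ⇒ bP = 2.7(a − bP) ⇒ bP(1+2.7) = 2.7·a.
P = 2.7·185/(2.4·3.7) = 56.25.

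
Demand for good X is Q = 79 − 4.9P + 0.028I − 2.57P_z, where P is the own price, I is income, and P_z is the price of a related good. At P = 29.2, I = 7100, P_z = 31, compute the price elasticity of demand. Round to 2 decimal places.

Evaluating quantity at (P, I, P_z) gives Q = 79 − 4.9(29.2) + 0.028(7100) − 2.57(31) = 79 − 143.08 + 198.8 − 79.67 = 55.05.
∂Q/∂P = −4.9, so E_p = (−4.9)·(29.2/55.05) ≈ -2.60.
|E_p| > 1: demand is elastic.

-2.60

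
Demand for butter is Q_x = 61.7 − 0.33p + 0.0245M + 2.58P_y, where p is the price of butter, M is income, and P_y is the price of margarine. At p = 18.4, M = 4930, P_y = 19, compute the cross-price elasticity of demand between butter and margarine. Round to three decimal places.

Evaluating quantity at (p, M, P_y) gives Q_x = 61.7 − 0.33(18.4) + 0.0245(4930) + 2.58(19) = 61.7 − 6.072 + 120.785 + 49.02 = 225.433.
∂Q_x/∂P_y = +2.58, so E_xy = 2.58·(19/225.433) ≈ 0.217.
E_xy > 0: the goods are substitutes.

0.217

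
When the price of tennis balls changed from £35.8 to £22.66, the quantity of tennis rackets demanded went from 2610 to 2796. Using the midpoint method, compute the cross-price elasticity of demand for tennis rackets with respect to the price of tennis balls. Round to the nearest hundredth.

-0.15

%ΔQ_x = (2796 − 2610)/[(2610+2796)/2] = 186/2703 ≈ 0.0688.
%ΔP_y = (22.66 − 35.8)/[(35.8+22.66)/2] ≈ -0.4495.
E_xy = 0.0688/-0.4495 ≈ -0.15.
E_xy < 0, so tennis rackets and tennis balls are complements.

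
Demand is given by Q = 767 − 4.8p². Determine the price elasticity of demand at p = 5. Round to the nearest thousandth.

-0.371

At p = 5, Q = 647.
dQ/dp = −2·4.8·p = −48.
Point elasticity E = (dQ/dp)·(p/Q) = -48 × 5/647 ≈ -0.371.
|E| < 1, so demand is inelastic at this price.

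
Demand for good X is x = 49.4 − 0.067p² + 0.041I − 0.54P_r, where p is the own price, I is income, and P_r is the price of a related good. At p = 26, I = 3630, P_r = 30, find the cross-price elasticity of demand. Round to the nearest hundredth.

-0.12

x = 49.4 − 0.067(26)² + 0.041(3630) − 0.54(30) = 49.4 − 45.292 + 148.83 − 16.2 = 136.738.
∂x/∂P_r = −0.54, so E_xy = -0.54·(30/136.738) ≈ -0.12.
E_xy < 0: the goods are complements.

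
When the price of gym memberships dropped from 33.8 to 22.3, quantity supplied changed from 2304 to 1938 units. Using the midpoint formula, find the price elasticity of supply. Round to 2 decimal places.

0.42

%Δq = (1938 − 2304)/[(2304 + 1938)/2] = -366/2121 ≈ -0.1726.
%Δp = (22.3 − 33.8)/[(33.8 + 22.3)/2] = -11.5/28.05 ≈ -0.4100.
Arc elasticity E = %Δq/%Δp ≈ -0.1726/-0.4100 ≈ 0.42.
|E| < 1: supply is inelastic over this range.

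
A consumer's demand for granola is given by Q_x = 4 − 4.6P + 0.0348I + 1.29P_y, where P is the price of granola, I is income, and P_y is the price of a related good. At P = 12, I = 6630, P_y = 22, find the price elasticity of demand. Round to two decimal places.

At the given point, Q_x = 4 − 4.6(12) + 0.0348(6630) + 1.29(22) = 4 − 55.2 + 230.724 + 28.38 = 207.904.
∂Q_x/∂P = −4.6, so E_p = (−4.6)·(12/207.904) ≈ -0.27.
|E_p| < 1: demand is inelastic.

-0.27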